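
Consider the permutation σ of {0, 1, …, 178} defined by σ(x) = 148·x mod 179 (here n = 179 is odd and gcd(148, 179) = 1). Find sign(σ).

-1

Start at x=104: 104 → 177 → 62 → 47 → 154 → 59 → 140 → … (one orbit).
2 cycles of lengths [178, 1].
With 2 cycles on 179 points, sign = (−1)^{179−2} = -1.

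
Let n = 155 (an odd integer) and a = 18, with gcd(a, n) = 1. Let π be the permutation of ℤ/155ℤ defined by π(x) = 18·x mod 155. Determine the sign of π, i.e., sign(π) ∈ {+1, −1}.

Start at x=152: 152 → 101 → 113 → 19 → 32 → 111 → 138 → … (one orbit).
The orbit structure of x ↦ 18x mod 155: 6 orbits of sizes [60, 60, 15, 15, 4, 1].
155 − 6 = 149 transpositions; sign(π) = (−1)^149 = -1.
Check: (18/155) = -1 by Zolotarev.

-1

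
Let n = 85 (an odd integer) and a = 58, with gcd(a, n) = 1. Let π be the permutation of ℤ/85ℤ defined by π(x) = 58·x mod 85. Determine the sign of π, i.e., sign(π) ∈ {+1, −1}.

+1

Orbit of 81 under x↦58x: [81, 23, 59, 22, 1, 58, 49]… (length divides ord_85(58)).
Cycle type of π: 16×5 + 4 + 1; total 7 cycles.
n − c = 85 − 7 = 78; sign = (−1)^78 = +1.
Check: (58/85) = +1 by Zolotarev.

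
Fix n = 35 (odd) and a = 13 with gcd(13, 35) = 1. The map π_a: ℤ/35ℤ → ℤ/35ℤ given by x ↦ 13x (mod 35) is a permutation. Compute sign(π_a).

+1

Start at x=13: 13 → 29 → 27 → 1 → 13 (one orbit).
Cycle lengths of π_13 on ℤ/35ℤ: [4, 4, 4, 4, 4, 4, 4, 2, 2, 2, 1]; 11 cycles in total.
Σ(ℓ_i−1) = 35−11 = 24; sign = (−1)^24 = +1.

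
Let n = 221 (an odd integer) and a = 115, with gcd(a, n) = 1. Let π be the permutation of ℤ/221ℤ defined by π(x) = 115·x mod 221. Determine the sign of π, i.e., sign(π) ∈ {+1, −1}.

-1

Orbit of 123 under x↦115x: [123, 1, 115, 186, 174, 120, 98]… (length divides ord_221(115)).
The orbit structure of x ↦ 115x mod 221: 22 orbits of sizes [12, 12, 12, 12, 12, 12, 12, 12, 12, 12, 12, 12, 12, 12, 12, 12, 12, 4, 4, 4, 4, 1].
221 − 22 = 199 transpositions; sign(π) = (−1)^199 = -1.
Zolotarev: (115|221) = -1, matching the cycle-count sign.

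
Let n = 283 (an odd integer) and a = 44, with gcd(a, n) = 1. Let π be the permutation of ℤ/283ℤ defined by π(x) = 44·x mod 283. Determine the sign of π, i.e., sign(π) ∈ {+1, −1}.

+1

Trace 44: π^k(44) = [44, 238, 1] for k=0..2.
Decompose π into cycles: lengths [3, 3, 3, 3, 3, 3, 3, 3, 3, 3, 3, 3, 3, 3, 3, 3, 3, 3, 3, 3, 3, 3, 3, 3, 3, 3, 3, 3, 3, 3, 3, 3, 3, 3, 3, 3, 3, 3, 3, 3, 3, 3, 3, 3, 3, 3, 3, 3, 3, 3, 3, 3, 3, 3, 3, 3, 3, 3, 3, 3, 3, 3, 3, 3, 3, 3, 3, 3, 3, 3, 3, 3, 3, 3, 3, 3, 3, 3, 3, 3, 3, 3, 3, 3, 3, 3, 3, 3, 3, 3, 3, 3, 3, 3, 1] (95 cycles, including the fixed point 0).
283 − 95 = 188 transpositions; sign(π) = (−1)^188 = +1.
The Jacobi symbol (44|283) = +1 (Zolotarev) agrees.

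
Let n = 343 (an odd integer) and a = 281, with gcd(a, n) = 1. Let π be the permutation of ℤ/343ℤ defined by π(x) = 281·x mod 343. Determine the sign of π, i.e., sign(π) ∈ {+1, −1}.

+1

Trace 1: π^k(1) = [1, 281, 71, 57, 239, 274, 162] for k=0..6.
Cycle type of π: 49×6 + 7×6 + 1×7; total 19 cycles.
n − c = 343 − 19 = 324; sign = (−1)^324 = +1.
Check: (281/343) = +1 by Zolotarev.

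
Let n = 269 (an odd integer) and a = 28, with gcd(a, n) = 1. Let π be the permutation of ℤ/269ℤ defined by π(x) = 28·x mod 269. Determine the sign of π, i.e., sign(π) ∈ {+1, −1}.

-1

Start at x=5: 5 → 140 → 154 → 8 → 224 → 85 → 228 → … (one orbit).
Cycle type of π: 268 + 1; total 2 cycles.
With 2 cycles on 269 points, sign = (−1)^{269−2} = -1.
Zolotarev: (28|269) = -1, matching the cycle-count sign.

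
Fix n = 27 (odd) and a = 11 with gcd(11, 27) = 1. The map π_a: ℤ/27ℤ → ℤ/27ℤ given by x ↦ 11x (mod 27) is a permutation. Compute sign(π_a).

-1

Orbit of 17 under x↦11x: [17, 25, 5, 1, 11, 13, 8]… (length divides ord_27(11)).
Cycle type of π: 18 + 6 + 2 + 1; total 4 cycles.
sign(π) = (−1)^{n − #cycles} = (−1)^{27−4} = (−1)^23 = -1.
The Jacobi symbol (11|27) = -1 (Zolotarev) agrees.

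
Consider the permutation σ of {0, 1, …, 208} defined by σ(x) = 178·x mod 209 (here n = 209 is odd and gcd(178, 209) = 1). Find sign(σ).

Start at x=197: 197 → 163 → 172 → 102 → 182 → 1 → 178 → … (one orbit).
Decompose π into cycles: lengths [30, 30, 30, 30, 30, 30, 10, 3, 3, 3, 3, 3, 3, 1] (14 cycles, including the fixed point 0).
With 14 cycles on 209 points, sign = (−1)^{209−14} = -1.

-1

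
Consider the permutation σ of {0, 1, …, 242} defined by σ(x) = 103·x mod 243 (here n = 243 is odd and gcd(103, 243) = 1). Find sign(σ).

Start at x=127: 127 → 202 → 151 → 1 → 103 → 160 → 199 → … (one orbit).
Decompose π into cycles: lengths [81, 81, 27, 27, 9, 9, 3, 3, 1, 1, 1] (11 cycles, including the fixed point 0).
With 11 cycles on 243 points, sign = (−1)^{243−11} = +1.

+1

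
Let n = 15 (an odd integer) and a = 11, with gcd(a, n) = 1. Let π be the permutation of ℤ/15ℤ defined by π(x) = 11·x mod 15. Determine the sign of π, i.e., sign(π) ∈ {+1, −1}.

Start at x=1: 1 → 11 → 1 (one orbit).
Cycle type of π: 2×5 + 1×5; total 10 cycles.
n − c = 15 − 10 = 5; sign = (−1)^5 = -1.
Zolotarev: (11|15) = -1, matching the cycle-count sign.

-1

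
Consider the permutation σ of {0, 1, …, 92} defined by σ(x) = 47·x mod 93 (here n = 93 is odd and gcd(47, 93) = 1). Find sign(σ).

-1

Trace 8: π^k(8) = [8, 4, 2, 1, 47, 70, 35] for k=0..6.
Cycle lengths of π_47 on ℤ/93ℤ: [10, 10, 10, 10, 10, 10, 5, 5, 5, 5, 5, 5, 2, 1]; 14 cycles in total.
sign(π) = (−1)^{n − #cycles} = (−1)^{93−14} = (−1)^79 = -1.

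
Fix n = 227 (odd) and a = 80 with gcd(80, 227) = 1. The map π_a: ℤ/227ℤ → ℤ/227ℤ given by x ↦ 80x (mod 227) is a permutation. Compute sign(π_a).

-1

Start at x=171: 171 → 60 → 33 → 143 → 90 → 163 → 101 → … (one orbit).
π_80 has 2 disjoint cycles with lengths [226, 1] on {0,…,226}.
2 cycles on 227: each ℓ→(−1)^(ℓ−1), product (−1)^225 = -1.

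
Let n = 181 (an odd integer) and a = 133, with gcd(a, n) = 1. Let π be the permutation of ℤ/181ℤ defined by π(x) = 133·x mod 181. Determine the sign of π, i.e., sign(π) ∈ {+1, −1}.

+1

Start at x=48: 48 → 49 → 1 → 133 → 132 → 180 → 48 (one orbit).
Decompose π into cycles: lengths [6, 6, 6, 6, 6, 6, 6, 6, 6, 6, 6, 6, 6, 6, 6, 6, 6, 6, 6, 6, 6, 6, 6, 6, 6, 6, 6, 6, 6, 6, 1] (31 cycles, including the fixed point 0).
With 31 cycles on 181 points, sign = (−1)^{181−31} = +1.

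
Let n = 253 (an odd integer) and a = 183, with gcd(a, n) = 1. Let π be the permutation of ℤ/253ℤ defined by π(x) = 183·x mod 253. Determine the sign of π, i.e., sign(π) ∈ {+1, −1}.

Orbit of 1 under x↦183x: [1, 183, 93, 68, 47, 252, 70]… (length divides ord_253(183)).
Decompose π into cycles: lengths [10, 10, 10, 10, 10, 10, 10, 10, 10, 10, 10, 10, 10, 10, 10, 10, 10, 10, 10, 10, 10, 10, 10, 2, 2, 2, 2, 2, 2, 2, 2, 2, 2, 2, 1] (35 cycles, including the fixed point 0).
35 cycles on 253: each ℓ→(−1)^(ℓ−1), product (−1)^218 = +1.

+1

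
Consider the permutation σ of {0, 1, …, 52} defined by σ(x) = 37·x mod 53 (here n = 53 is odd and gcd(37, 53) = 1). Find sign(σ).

+1

Start at x=7: 7 → 47 → 43 → 1 → 37 → 44 → 38 → … (one orbit).
Cycle type of π: 26×2 + 1; total 3 cycles.
53 − 3 = 50 transpositions; sign(π) = (−1)^50 = +1.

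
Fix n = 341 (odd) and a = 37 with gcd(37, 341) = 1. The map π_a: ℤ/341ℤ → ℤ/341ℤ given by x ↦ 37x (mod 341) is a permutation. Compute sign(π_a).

-1

Start at x=119: 119 → 311 → 254 → 191 → 247 → 273 → 212 → … (one orbit).
18 cycles of lengths [30, 30, 30, 30, 30, 30, 30, 30, 30, 30, 6, 6, 6, 6, 6, 5, 5, 1].
341 − 18 = 323 transpositions; sign(π) = (−1)^323 = -1.
Check: (37/341) = -1 by Zolotarev.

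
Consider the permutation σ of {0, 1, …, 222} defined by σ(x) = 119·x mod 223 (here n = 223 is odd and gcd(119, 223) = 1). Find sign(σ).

+1

Orbit of 41 under x↦119x: [41, 196, 132, 98, 66, 49, 33]… (length divides ord_223(119)).
The orbit structure of x ↦ 119x mod 223: 7 orbits of sizes [37, 37, 37, 37, 37, 37, 1].
223 − 7 = 216 transpositions; sign(π) = (−1)^216 = +1.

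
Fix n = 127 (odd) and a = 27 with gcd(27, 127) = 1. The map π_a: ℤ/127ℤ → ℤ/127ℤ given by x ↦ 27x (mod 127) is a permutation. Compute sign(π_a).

-1

Orbit of 27 under x↦27x: [27, 94, 125, 73, 66, 4, 108]… (length divides ord_127(27)).
4 cycles of lengths [42, 42, 42, 1].
sign(π) = (−1)^{n − #cycles} = (−1)^{127−4} = (−1)^123 = -1.
(27|127)_J = -1 (Zolotarev's lemma cross-check).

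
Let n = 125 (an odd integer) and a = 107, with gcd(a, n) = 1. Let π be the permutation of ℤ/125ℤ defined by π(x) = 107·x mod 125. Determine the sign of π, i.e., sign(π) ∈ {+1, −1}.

Trace 26: π^k(26) = [26, 32, 49, 118, 1, 107, 74] for k=0..6.
The orbit structure of x ↦ 107x mod 125: 12 orbits of sizes [20, 20, 20, 20, 20, 4, 4, 4, 4, 4, 4, 1].
12 cycles on 125: each ℓ→(−1)^(ℓ−1), product (−1)^113 = -1.

-1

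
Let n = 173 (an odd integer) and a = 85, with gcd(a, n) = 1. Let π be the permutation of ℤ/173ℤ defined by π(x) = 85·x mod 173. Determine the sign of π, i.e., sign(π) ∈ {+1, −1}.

+1

Orbit of 84 under x↦85x: [84, 47, 16, 149, 36, 119, 81]… (length divides ord_173(85)).
Cycle type of π: 43×4 + 1; total 5 cycles.
With 5 cycles on 173 points, sign = (−1)^{173−5} = +1.
Check: (85/173) = +1 by Zolotarev.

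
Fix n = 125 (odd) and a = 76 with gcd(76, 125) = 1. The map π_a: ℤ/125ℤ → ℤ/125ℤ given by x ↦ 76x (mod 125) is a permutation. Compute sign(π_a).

+1

Orbit of 1 under x↦76x: [1, 76, 26, 101, 51]… (length divides ord_125(76)).
45 cycles of lengths [5, 5, 5, 5, 5, 5, 5, 5, 5, 5, 5, 5, 5, 5, 5, 5, 5, 5, 5, 5, 1, 1, 1, 1, 1, 1, 1, 1, 1, 1, 1, 1, 1, 1, 1, 1, 1, 1, 1, 1, 1, 1, 1, 1, 1].
45 cycles on 125: each ℓ→(−1)^(ℓ−1), product (−1)^80 = +1.
(76|125)_J = +1 (Zolotarev's lemma cross-check).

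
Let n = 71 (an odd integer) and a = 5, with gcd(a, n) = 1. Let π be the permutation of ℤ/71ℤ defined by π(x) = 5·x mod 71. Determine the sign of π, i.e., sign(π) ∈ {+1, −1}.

Start at x=1: 1 → 5 → 25 → 54 → 57 → 1 (one orbit).
Cycle type of π: 5×14 + 1; total 15 cycles.
15 cycles on 71: each ℓ→(−1)^(ℓ−1), product (−1)^56 = +1.

+1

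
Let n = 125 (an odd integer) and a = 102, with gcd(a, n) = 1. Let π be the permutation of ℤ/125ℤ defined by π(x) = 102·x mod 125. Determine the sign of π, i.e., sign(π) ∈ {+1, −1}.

Orbit of 36 under x↦102x: [36, 47, 44, 113, 26, 27, 4]… (length divides ord_125(102)).
Decompose π into cycles: lengths [100, 20, 4, 1] (4 cycles, including the fixed point 0).
With 4 cycles on 125 points, sign = (−1)^{125−4} = -1.

-1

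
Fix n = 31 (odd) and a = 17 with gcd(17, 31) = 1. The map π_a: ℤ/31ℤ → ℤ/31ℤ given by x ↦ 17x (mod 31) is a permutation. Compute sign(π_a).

Trace 15: π^k(15) = [15, 7, 26, 8, 12, 18, 27] for k=0..6.
Cycle type of π: 30 + 1; total 2 cycles.
31 − 2 = 29 transpositions; sign(π) = (−1)^29 = -1.

-1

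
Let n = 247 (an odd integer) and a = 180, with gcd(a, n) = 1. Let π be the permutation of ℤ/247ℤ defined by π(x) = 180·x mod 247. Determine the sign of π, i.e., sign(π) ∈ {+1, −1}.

-1

Orbit of 220 under x↦180x: [220, 80, 74, 229, 218, 214, 235]… (length divides ord_247(180)).
10 cycles of lengths [36, 36, 36, 36, 36, 36, 12, 9, 9, 1].
Σ(ℓ_i−1) = 247−10 = 237; sign = (−1)^237 = -1.
Zolotarev: (180|247) = -1, matching the cycle-count sign.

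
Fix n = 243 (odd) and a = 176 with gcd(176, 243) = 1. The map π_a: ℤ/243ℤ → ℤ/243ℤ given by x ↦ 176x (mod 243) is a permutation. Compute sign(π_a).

-1

Trace 232: π^k(232) = [232, 8, 193, 191, 82, 95, 196] for k=0..6.
Cycle lengths of π_176 on ℤ/243ℤ: [162, 54, 18, 6, 2, 1]; 6 cycles in total.
With 6 cycles on 243 points, sign = (−1)^{243−6} = -1.
The Jacobi symbol (176|243) = -1 (Zolotarev) agrees.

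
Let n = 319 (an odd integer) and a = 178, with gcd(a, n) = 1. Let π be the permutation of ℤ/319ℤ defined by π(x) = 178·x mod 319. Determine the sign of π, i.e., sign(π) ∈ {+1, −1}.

-1

Orbit of 45 under x↦178x: [45, 35, 169, 96, 181, 318, 141]… (length divides ord_319(178)).
Decompose π into cycles: lengths [70, 70, 70, 70, 14, 14, 10, 1] (8 cycles, including the fixed point 0).
With 8 cycles on 319 points, sign = (−1)^{319−8} = -1.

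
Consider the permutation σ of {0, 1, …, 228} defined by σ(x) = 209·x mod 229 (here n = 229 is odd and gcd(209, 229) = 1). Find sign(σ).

Orbit of 158 under x↦209x: [158, 46, 225, 80, 3, 169, 55]… (length divides ord_229(209)).
Cycle type of π: 114×2 + 1; total 3 cycles.
Σ(ℓ_i−1) = 229−3 = 226; sign = (−1)^226 = +1.
Zolotarev: (209|229) = +1, matching the cycle-count sign.

+1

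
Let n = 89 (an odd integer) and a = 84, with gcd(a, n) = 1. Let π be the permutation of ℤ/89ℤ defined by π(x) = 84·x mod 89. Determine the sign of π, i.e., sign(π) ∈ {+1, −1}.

Start at x=85: 85 → 20 → 78 → 55 → 81 → 40 → 67 → … (one orbit).
Decompose π into cycles: lengths [44, 44, 1] (3 cycles, including the fixed point 0).
sign(π) = (−1)^{n − #cycles} = (−1)^{89−3} = (−1)^86 = +1.

+1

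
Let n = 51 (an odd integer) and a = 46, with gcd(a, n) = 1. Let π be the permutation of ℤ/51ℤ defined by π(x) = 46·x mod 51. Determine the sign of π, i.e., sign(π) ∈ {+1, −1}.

-1

Trace 43: π^k(43) = [43, 40, 4, 31, 49, 10, 1] for k=0..6.
6 cycles of lengths [16, 16, 16, 1, 1, 1].
With 6 cycles on 51 points, sign = (−1)^{51−6} = -1.
Zolotarev: (46|51) = -1, matching the cycle-count sign.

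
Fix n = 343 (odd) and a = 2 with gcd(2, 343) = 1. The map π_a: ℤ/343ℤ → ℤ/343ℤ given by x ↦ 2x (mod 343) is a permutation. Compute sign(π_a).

Orbit of 324 under x↦2x: [324, 305, 267, 191, 39, 78, 156]… (length divides ord_343(2)).
π_2 has 7 disjoint cycles with lengths [147, 147, 21, 21, 3, 3, 1] on {0,…,342}.
n − c = 343 − 7 = 336; sign = (−1)^336 = +1.
Zolotarev: (2|343) = +1, matching the cycle-count sign.

+1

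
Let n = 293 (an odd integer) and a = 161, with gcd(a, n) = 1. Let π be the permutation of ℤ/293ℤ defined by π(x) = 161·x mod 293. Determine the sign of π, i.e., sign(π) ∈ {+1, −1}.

Orbit of 196 under x↦161x: [196, 205, 189, 250, 109, 262, 283]… (length divides ord_293(161)).
Decompose π into cycles: lengths [73, 73, 73, 73, 1] (5 cycles, including the fixed point 0).
293 − 5 = 288 transpositions; sign(π) = (−1)^288 = +1.
Via Zolotarev, sign(π_{161}) = (161|293) = +1.

+1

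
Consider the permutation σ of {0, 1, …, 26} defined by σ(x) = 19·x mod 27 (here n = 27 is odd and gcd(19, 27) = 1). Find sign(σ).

+1

Start at x=1: 1 → 19 → 10 → 1 (one orbit).
Decompose π into cycles: lengths [3, 3, 3, 3, 3, 3, 1, 1, 1, 1, 1, 1, 1, 1, 1] (15 cycles, including the fixed point 0).
27 − 15 = 12 transpositions; sign(π) = (−1)^12 = +1.
Zolotarev: (19|27) = +1, matching the cycle-count sign.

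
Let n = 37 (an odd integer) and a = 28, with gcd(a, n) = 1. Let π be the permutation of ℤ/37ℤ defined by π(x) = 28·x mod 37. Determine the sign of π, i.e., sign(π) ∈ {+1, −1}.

+1

Start at x=16: 16 → 4 → 1 → 28 → 7 → 11 → 12 → … (one orbit).
Decompose π into cycles: lengths [18, 18, 1] (3 cycles, including the fixed point 0).
With 3 cycles on 37 points, sign = (−1)^{37−3} = +1.
Zolotarev: (28|37) = +1, matching the cycle-count sign.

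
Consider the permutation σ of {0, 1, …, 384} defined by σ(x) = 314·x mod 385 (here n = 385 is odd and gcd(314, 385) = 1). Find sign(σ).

+1

Orbit of 244 under x↦314x: [244, 1, 314, 36, 139, 141, 384]… (length divides ord_385(314)).
The orbit structure of x ↦ 314x mod 385: 53 orbits of sizes [10, 10, 10, 10, 10, 10, 10, 10, 10, 10, 10, 10, 10, 10, 10, 10, 10, 10, 10, 10, 10, 10, 10, 10, 10, 10, 10, 10, 10, 10, 10, 10, 10, 10, 10, 2, 2, 2, 2, 2, 2, 2, 2, 2, 2, 2, 2, 2, 2, 2, 2, 2, 1].
Σ(ℓ_i−1) = 385−53 = 332; sign = (−1)^332 = +1.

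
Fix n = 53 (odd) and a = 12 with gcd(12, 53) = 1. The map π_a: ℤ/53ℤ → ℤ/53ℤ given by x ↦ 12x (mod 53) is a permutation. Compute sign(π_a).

Trace 2: π^k(2) = [2, 24, 23, 11, 26, 47, 34] for k=0..6.
2 cycles of lengths [52, 1].
With 2 cycles on 53 points, sign = (−1)^{53−2} = -1.
Zolotarev: (12|53) = -1, matching the cycle-count sign.

-1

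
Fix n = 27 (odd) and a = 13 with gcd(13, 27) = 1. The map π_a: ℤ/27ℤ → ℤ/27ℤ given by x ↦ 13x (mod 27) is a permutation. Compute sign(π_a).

Start at x=7: 7 → 10 → 22 → 16 → 19 → 4 → 25 → … (one orbit).
Decompose π into cycles: lengths [9, 9, 3, 3, 1, 1, 1] (7 cycles, including the fixed point 0).
7 cycles on 27: each ℓ→(−1)^(ℓ−1), product (−1)^20 = +1.

+1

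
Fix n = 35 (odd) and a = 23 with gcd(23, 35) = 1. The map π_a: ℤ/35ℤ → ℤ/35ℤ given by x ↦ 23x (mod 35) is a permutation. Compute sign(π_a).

-1

Trace 32: π^k(32) = [32, 1, 23, 4, 22, 16, 18] for k=0..6.
Cycle type of π: 12×2 + 4 + 3×2 + 1; total 6 cycles.
35 − 6 = 29 transpositions; sign(π) = (−1)^29 = -1.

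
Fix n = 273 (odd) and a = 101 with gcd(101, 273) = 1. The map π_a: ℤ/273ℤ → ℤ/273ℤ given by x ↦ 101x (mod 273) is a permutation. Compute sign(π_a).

Trace 1: π^k(1) = [1, 101, 100, 272, 172, 173] for k=0..5.
Decompose π into cycles: lengths [6, 6, 6, 6, 6, 6, 6, 6, 6, 6, 6, 6, 6, 6, 6, 6, 6, 6, 6, 6, 6, 6, 6, 6, 6, 6, 6, 6, 6, 6, 6, 6, 6, 6, 6, 6, 6, 6, 6, 6, 6, 6, 6, 6, 6, 2, 1] (47 cycles, including the fixed point 0).
47 cycles on 273: each ℓ→(−1)^(ℓ−1), product (−1)^226 = +1.
Check: (101/273) = +1 by Zolotarev.

+1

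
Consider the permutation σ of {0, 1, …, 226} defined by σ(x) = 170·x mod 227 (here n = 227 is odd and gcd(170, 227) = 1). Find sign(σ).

Start at x=137: 137 → 136 → 193 → 122 → 83 → 36 → 218 → … (one orbit).
2 cycles of lengths [226, 1].
sign(π) = (−1)^{n − #cycles} = (−1)^{227−2} = (−1)^225 = -1.
The Jacobi symbol (170|227) = -1 (Zolotarev) agrees.

-1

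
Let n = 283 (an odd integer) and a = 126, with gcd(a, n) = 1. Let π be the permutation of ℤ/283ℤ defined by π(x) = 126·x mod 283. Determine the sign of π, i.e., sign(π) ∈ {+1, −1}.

Orbit of 137 under x↦126x: [137, 282, 157, 255, 151, 65, 266]… (length divides ord_283(126)).
Decompose π into cycles: lengths [282, 1] (2 cycles, including the fixed point 0).
Σ(ℓ_i−1) = 283−2 = 281; sign = (−1)^281 = -1.
Check: (126/283) = -1 by Zolotarev.

-1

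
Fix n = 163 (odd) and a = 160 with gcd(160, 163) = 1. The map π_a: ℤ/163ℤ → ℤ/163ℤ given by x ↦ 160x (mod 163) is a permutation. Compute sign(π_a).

+1

Trace 49: π^k(49) = [49, 16, 115, 144, 57, 155, 24] for k=0..6.
The orbit structure of x ↦ 160x mod 163: 3 orbits of sizes [81, 81, 1].
sign(π) = (−1)^{n − #cycles} = (−1)^{163−3} = (−1)^160 = +1.
Via Zolotarev, sign(π_{160}) = (160|163) = +1.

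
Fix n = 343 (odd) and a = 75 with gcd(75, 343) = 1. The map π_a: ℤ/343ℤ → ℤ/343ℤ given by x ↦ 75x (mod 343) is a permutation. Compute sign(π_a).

Trace 204: π^k(204) = [204, 208, 165, 27, 310, 269, 281] for k=0..6.
Cycle lengths of π_75 on ℤ/343ℤ: [294, 42, 6, 1]; 4 cycles in total.
Σ(ℓ_i−1) = 343−4 = 339; sign = (−1)^339 = -1.
Via Zolotarev, sign(π_{75}) = (75|343) = -1.

-1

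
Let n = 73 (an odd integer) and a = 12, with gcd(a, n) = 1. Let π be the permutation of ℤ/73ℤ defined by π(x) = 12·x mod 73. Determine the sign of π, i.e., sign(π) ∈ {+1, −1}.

Trace 9: π^k(9) = [9, 35, 55, 3, 36, 67, 1] for k=0..6.
Decompose π into cycles: lengths [36, 36, 1] (3 cycles, including the fixed point 0).
sign(π) = (−1)^{n − #cycles} = (−1)^{73−3} = (−1)^70 = +1.
Zolotarev: (12|73) = +1, matching the cycle-count sign.

+1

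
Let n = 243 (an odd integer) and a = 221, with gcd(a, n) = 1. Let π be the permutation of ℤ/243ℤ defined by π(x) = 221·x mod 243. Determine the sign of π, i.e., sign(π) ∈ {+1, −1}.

-1

Orbit of 88 under x↦221x: [88, 8, 67, 227, 109, 32, 25]… (length divides ord_243(221)).
Decompose π into cycles: lengths [162, 54, 18, 6, 2, 1] (6 cycles, including the fixed point 0).
243 − 6 = 237 transpositions; sign(π) = (−1)^237 = -1.
(221|243)_J = -1 (Zolotarev's lemma cross-check).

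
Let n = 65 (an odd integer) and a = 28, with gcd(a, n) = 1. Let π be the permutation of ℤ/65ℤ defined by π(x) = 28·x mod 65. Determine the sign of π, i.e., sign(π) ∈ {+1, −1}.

+1

Trace 61: π^k(61) = [61, 18, 49, 7, 1, 28, 4] for k=0..6.
Cycle type of π: 12×5 + 4 + 1; total 7 cycles.
n − c = 65 − 7 = 58; sign = (−1)^58 = +1.
Via Zolotarev, sign(π_{28}) = (28|65) = +1.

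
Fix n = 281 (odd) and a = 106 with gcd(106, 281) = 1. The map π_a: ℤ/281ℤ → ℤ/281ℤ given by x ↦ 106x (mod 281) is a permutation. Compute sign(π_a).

Start at x=39: 39 → 200 → 125 → 43 → 62 → 109 → 33 → … (one orbit).
π_106 has 3 disjoint cycles with lengths [140, 140, 1] on {0,…,280}.
sign(π) = (−1)^{n − #cycles} = (−1)^{281−3} = (−1)^278 = +1.

+1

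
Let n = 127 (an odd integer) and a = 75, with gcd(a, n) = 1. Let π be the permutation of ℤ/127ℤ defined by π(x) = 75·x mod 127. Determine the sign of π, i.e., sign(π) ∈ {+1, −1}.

-1

Orbit of 107 under x↦75x: [107, 24, 22, 126, 52, 90, 19]… (length divides ord_127(75)).
8 cycles of lengths [18, 18, 18, 18, 18, 18, 18, 1].
8 cycles on 127: each ℓ→(−1)^(ℓ−1), product (−1)^119 = -1.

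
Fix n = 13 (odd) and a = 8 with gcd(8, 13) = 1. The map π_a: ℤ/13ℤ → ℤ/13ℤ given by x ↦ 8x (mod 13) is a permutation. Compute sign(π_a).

-1

Trace 12: π^k(12) = [12, 5, 1, 8] for k=0..3.
Cycle type of π: 4×3 + 1; total 4 cycles.
4 cycles on 13: each ℓ→(−1)^(ℓ−1), product (−1)^9 = -1.
Via Zolotarev, sign(π_{8}) = (8|13) = -1.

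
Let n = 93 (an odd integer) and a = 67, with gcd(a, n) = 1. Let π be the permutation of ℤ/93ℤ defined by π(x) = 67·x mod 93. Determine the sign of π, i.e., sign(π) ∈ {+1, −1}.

+1

Start at x=25: 25 → 1 → 67 → 25 (one orbit).
Cycle lengths of π_67 on ℤ/93ℤ: [3, 3, 3, 3, 3, 3, 3, 3, 3, 3, 3, 3, 3, 3, 3, 3, 3, 3, 3, 3, 3, 3, 3, 3, 3, 3, 3, 3, 3, 3, 1, 1, 1]; 33 cycles in total.
33 cycles on 93: each ℓ→(−1)^(ℓ−1), product (−1)^60 = +1.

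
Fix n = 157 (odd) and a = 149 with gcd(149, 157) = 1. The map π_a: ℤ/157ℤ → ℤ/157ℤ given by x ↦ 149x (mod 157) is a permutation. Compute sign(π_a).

-1

Orbit of 101 under x↦149x: [101, 134, 27, 98, 1, 149, 64]… (length divides ord_157(149)).
The orbit structure of x ↦ 149x mod 157: 4 orbits of sizes [52, 52, 52, 1].
sign(π) = (−1)^{n − #cycles} = (−1)^{157−4} = (−1)^153 = -1.
Zolotarev: (149|157) = -1, matching the cycle-count sign.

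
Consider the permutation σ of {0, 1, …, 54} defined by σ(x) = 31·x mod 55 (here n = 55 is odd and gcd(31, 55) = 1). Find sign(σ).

+1

Start at x=1: 1 → 31 → 26 → 36 → 16 → 1 (one orbit).
π_31 has 15 disjoint cycles with lengths [5, 5, 5, 5, 5, 5, 5, 5, 5, 5, 1, 1, 1, 1, 1] on {0,…,54}.
sign(π) = (−1)^{n − #cycles} = (−1)^{55−15} = (−1)^40 = +1.
Check: (31/55) = +1 by Zolotarev.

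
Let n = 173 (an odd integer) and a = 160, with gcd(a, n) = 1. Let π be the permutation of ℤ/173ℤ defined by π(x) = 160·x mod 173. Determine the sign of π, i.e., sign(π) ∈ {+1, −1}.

+1

Trace 119: π^k(119) = [119, 10, 43, 133, 1, 160, 169] for k=0..6.
5 cycles of lengths [43, 43, 43, 43, 1].
With 5 cycles on 173 points, sign = (−1)^{173−5} = +1.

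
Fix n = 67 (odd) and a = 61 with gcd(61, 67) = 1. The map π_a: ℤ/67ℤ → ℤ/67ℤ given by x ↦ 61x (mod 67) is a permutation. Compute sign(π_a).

-1

Trace 46: π^k(46) = [46, 59, 48, 47, 53, 17, 32] for k=0..6.
π_61 has 2 disjoint cycles with lengths [66, 1] on {0,…,66}.
With 2 cycles on 67 points, sign = (−1)^{67−2} = -1.
(61|67)_J = -1 (Zolotarev's lemma cross-check).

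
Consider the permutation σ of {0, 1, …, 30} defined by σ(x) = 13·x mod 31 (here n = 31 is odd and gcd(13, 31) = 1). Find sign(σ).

Orbit of 9 under x↦13x: [9, 24, 2, 26, 28, 23, 20]… (length divides ord_31(13)).
The orbit structure of x ↦ 13x mod 31: 2 orbits of sizes [30, 1].
With 2 cycles on 31 points, sign = (−1)^{31−2} = -1.
Via Zolotarev, sign(π_{13}) = (13|31) = -1.

-1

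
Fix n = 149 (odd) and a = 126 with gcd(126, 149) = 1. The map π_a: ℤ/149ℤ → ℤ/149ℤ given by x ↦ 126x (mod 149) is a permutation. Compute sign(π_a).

Trace 113: π^k(113) = [113, 83, 28, 101, 61, 87, 85] for k=0..6.
Cycle type of π: 148 + 1; total 2 cycles.
2 cycles on 149: each ℓ→(−1)^(ℓ−1), product (−1)^147 = -1.
Check: (126/149) = -1 by Zolotarev.

-1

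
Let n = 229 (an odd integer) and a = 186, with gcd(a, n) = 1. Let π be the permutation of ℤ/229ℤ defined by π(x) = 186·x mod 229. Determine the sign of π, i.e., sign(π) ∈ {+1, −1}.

Trace 168: π^k(168) = [168, 104, 108, 165, 4, 57, 68] for k=0..6.
Cycle type of π: 38×6 + 1; total 7 cycles.
With 7 cycles on 229 points, sign = (−1)^{229−7} = +1.

+1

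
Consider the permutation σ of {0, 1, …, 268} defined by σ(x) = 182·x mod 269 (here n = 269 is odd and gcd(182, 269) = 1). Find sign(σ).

+1

Orbit of 188 under x↦182x: [188, 53, 231, 78, 208, 196, 164]… (length divides ord_269(182)).
3 cycles of lengths [134, 134, 1].
n − c = 269 − 3 = 266; sign = (−1)^266 = +1.
(182|269)_J = +1 (Zolotarev's lemma cross-check).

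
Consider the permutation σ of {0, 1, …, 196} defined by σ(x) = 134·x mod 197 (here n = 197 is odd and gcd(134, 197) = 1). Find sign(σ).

Orbit of 178 under x↦134x: [178, 15, 40, 41, 175, 7, 150]… (length divides ord_197(134)).
Decompose π into cycles: lengths [98, 98, 1] (3 cycles, including the fixed point 0).
3 cycles on 197: each ℓ→(−1)^(ℓ−1), product (−1)^194 = +1.
(134|197)_J = +1 (Zolotarev's lemma cross-check).

+1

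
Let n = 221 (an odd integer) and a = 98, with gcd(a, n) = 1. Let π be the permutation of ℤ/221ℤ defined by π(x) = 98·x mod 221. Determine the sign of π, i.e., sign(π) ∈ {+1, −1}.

Start at x=174: 174 → 35 → 115 → 220 → 123 → 120 → 47 → … (one orbit).
Cycle type of π: 12×17 + 4×4 + 1; total 22 cycles.
sign(π) = (−1)^{n − #cycles} = (−1)^{221−22} = (−1)^199 = -1.

-1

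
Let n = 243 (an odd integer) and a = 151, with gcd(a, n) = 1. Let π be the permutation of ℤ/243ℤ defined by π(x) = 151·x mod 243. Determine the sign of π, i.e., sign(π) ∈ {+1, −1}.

+1

Trace 61: π^k(61) = [61, 220, 172, 214, 238, 217, 205] for k=0..6.
11 cycles of lengths [81, 81, 27, 27, 9, 9, 3, 3, 1, 1, 1].
Σ(ℓ_i−1) = 243−11 = 232; sign = (−1)^232 = +1.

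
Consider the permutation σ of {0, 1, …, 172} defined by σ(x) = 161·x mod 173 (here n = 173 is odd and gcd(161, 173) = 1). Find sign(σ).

-1

Trace 7: π^k(7) = [7, 89, 143, 14, 5, 113, 28] for k=0..6.
Cycle lengths of π_161 on ℤ/173ℤ: [172, 1]; 2 cycles in total.
173 − 2 = 171 transpositions; sign(π) = (−1)^171 = -1.
Check: (161/173) = -1 by Zolotarev.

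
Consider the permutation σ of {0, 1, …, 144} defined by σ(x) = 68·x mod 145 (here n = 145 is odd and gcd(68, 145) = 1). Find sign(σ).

+1

Start at x=18: 18 → 64 → 2 → 136 → 113 → 144 → 77 → … (one orbit).
Decompose π into cycles: lengths [28, 28, 28, 28, 28, 4, 1] (7 cycles, including the fixed point 0).
Σ(ℓ_i−1) = 145−7 = 138; sign = (−1)^138 = +1.
Via Zolotarev, sign(π_{68}) = (68|145) = +1.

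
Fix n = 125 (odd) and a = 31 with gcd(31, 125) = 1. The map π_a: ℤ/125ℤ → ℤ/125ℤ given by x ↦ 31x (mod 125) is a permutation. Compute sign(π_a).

+1

Start at x=56: 56 → 111 → 66 → 46 → 51 → 81 → 11 → … (one orbit).
Cycle lengths of π_31 on ℤ/125ℤ: [25, 25, 25, 25, 5, 5, 5, 5, 1, 1, 1, 1, 1]; 13 cycles in total.
125 − 13 = 112 transpositions; sign(π) = (−1)^112 = +1.
Zolotarev: (31|125) = +1, matching the cycle-count sign.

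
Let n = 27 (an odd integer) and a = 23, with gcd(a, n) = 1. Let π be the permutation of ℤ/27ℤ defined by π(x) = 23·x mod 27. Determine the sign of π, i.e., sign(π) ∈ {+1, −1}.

-1

Orbit of 19 under x↦23x: [19, 5, 7, 26, 4, 11, 10]… (length divides ord_27(23)).
The orbit structure of x ↦ 23x mod 27: 4 orbits of sizes [18, 6, 2, 1].
n − c = 27 − 4 = 23; sign = (−1)^23 = -1.
The Jacobi symbol (23|27) = -1 (Zolotarev) agrees.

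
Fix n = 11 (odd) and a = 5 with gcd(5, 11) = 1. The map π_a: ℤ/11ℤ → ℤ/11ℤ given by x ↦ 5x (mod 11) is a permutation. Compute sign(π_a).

+1

Start at x=5: 5 → 3 → 4 → 9 → 1 → 5 (one orbit).
Cycle type of π: 5×2 + 1; total 3 cycles.
sign(π) = (−1)^{n − #cycles} = (−1)^{11−3} = (−1)^8 = +1.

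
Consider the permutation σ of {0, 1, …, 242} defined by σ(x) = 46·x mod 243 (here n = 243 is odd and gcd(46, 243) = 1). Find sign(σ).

+1

Orbit of 1 under x↦46x: [1, 46, 172, 136, 181, 64, 28]… (length divides ord_243(46)).
27 cycles of lengths [27, 27, 27, 27, 27, 27, 9, 9, 9, 9, 9, 9, 3, 3, 3, 3, 3, 3, 1, 1, 1, 1, 1, 1, 1, 1, 1].
With 27 cycles on 243 points, sign = (−1)^{243−27} = +1.
(46|243)_J = +1 (Zolotarev's lemma cross-check).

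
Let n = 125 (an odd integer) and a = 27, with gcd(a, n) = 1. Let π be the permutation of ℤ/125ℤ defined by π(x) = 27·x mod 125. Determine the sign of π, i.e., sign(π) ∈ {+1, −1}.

-1

Orbit of 57 under x↦27x: [57, 39, 53, 56, 12, 74, 123]… (length divides ord_125(27)).
Decompose π into cycles: lengths [100, 20, 4, 1] (4 cycles, including the fixed point 0).
Σ(ℓ_i−1) = 125−4 = 121; sign = (−1)^121 = -1.
Check: (27/125) = -1 by Zolotarev.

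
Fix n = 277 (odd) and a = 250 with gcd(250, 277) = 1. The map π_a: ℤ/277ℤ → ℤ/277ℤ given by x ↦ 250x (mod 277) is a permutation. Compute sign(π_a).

Trace 66: π^k(66) = [66, 157, 193, 52, 258, 236, 276] for k=0..6.
π_250 has 7 disjoint cycles with lengths [46, 46, 46, 46, 46, 46, 1] on {0,…,276}.
Σ(ℓ_i−1) = 277−7 = 270; sign = (−1)^270 = +1.

+1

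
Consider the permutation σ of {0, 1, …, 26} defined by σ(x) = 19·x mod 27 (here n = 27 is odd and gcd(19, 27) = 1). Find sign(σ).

+1

Orbit of 19 under x↦19x: [19, 10, 1]… (length divides ord_27(19)).
15 cycles of lengths [3, 3, 3, 3, 3, 3, 1, 1, 1, 1, 1, 1, 1, 1, 1].
27 − 15 = 12 transpositions; sign(π) = (−1)^12 = +1.
Via Zolotarev, sign(π_{19}) = (19|27) = +1.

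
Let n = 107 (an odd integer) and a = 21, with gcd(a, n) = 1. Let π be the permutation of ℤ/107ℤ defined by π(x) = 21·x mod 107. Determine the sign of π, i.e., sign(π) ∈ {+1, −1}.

-1

Orbit of 104 under x↦21x: [104, 44, 68, 37, 28, 53, 43]… (length divides ord_107(21)).
π_21 has 2 disjoint cycles with lengths [106, 1] on {0,…,106}.
n − c = 107 − 2 = 105; sign = (−1)^105 = -1.
Check: (21/107) = -1 by Zolotarev.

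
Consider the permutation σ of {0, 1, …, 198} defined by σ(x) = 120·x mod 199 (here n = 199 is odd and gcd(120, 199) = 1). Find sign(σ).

-1

Start at x=104: 104 → 142 → 125 → 75 → 45 → 27 → 56 → … (one orbit).
Cycle lengths of π_120 on ℤ/199ℤ: [198, 1]; 2 cycles in total.
199 − 2 = 197 transpositions; sign(π) = (−1)^197 = -1.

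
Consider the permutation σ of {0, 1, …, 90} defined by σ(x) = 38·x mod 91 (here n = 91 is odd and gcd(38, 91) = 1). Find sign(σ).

-1

Start at x=90: 90 → 53 → 12 → 1 → 38 → 79 → 90 (one orbit).
Cycle type of π: 6×13 + 2×6 + 1; total 20 cycles.
With 20 cycles on 91 points, sign = (−1)^{91−20} = -1.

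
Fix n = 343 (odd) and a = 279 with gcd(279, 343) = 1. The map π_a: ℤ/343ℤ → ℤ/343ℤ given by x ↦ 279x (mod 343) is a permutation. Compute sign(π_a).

-1

Trace 69: π^k(69) = [69, 43, 335, 169, 160, 50, 230] for k=0..6.
Cycle type of π: 98×3 + 14×3 + 2×3 + 1; total 10 cycles.
sign(π) = (−1)^{n − #cycles} = (−1)^{343−10} = (−1)^333 = -1.
Via Zolotarev, sign(π_{279}) = (279|343) = -1.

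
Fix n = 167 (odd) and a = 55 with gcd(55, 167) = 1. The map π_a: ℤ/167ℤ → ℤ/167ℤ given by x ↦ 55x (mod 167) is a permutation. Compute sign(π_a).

-1

Orbit of 73 under x↦55x: [73, 7, 51, 133, 134, 22, 41]… (length divides ord_167(55)).
The orbit structure of x ↦ 55x mod 167: 2 orbits of sizes [166, 1].
n − c = 167 − 2 = 165; sign = (−1)^165 = -1.
Via Zolotarev, sign(π_{55}) = (55|167) = -1.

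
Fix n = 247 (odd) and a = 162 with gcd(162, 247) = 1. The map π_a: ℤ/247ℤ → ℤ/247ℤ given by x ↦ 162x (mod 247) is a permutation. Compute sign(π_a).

+1

Trace 164: π^k(164) = [164, 139, 41, 220, 72, 55, 18] for k=0..6.
Decompose π into cycles: lengths [36, 36, 36, 36, 36, 36, 18, 12, 1] (9 cycles, including the fixed point 0).
With 9 cycles on 247 points, sign = (−1)^{247−9} = +1.
(162|247)_J = +1 (Zolotarev's lemma cross-check).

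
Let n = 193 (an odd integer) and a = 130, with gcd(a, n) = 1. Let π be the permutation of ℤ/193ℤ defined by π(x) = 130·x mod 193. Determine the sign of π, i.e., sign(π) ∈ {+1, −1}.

Orbit of 144 under x↦130x: [144, 192, 63, 84, 112, 85, 49]… (length divides ord_193(130)).
π_130 has 17 disjoint cycles with lengths [12, 12, 12, 12, 12, 12, 12, 12, 12, 12, 12, 12, 12, 12, 12, 12, 1] on {0,…,192}.
193 − 17 = 176 transpositions; sign(π) = (−1)^176 = +1.
Via Zolotarev, sign(π_{130}) = (130|193) = +1.

+1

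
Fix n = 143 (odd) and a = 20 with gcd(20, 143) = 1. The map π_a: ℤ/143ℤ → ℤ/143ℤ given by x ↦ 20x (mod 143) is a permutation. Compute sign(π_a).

-1

Start at x=97: 97 → 81 → 47 → 82 → 67 → 53 → 59 → … (one orbit).
Cycle lengths of π_20 on ℤ/143ℤ: [60, 60, 12, 5, 5, 1]; 6 cycles in total.
Σ(ℓ_i−1) = 143−6 = 137; sign = (−1)^137 = -1.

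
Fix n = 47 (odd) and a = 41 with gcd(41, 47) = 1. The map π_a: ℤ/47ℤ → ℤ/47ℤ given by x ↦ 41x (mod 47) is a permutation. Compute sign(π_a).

-1

Orbit of 36 under x↦41x: [36, 19, 27, 26, 32, 43, 24]… (length divides ord_47(41)).
π_41 has 2 disjoint cycles with lengths [46, 1] on {0,…,46}.
Σ(ℓ_i−1) = 47−2 = 45; sign = (−1)^45 = -1.
(41|47)_J = -1 (Zolotarev's lemma cross-check).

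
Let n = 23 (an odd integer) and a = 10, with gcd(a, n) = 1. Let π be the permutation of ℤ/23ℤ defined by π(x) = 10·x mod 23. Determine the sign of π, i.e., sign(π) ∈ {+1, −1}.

Start at x=2: 2 → 20 → 16 → 22 → 13 → 15 → 12 → … (one orbit).
Cycle type of π: 22 + 1; total 2 cycles.
2 cycles on 23: each ℓ→(−1)^(ℓ−1), product (−1)^21 = -1.

-1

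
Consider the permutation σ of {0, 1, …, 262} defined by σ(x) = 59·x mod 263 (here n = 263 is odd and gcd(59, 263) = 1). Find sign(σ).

Start at x=227: 227 → 243 → 135 → 75 → 217 → 179 → 41 → … (one orbit).
Cycle lengths of π_59 on ℤ/263ℤ: [262, 1]; 2 cycles in total.
263 − 2 = 261 transpositions; sign(π) = (−1)^261 = -1.

-1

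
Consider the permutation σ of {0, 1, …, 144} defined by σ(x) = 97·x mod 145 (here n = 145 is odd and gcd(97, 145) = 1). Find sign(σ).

+1

Trace 48: π^k(48) = [48, 16, 102, 34, 108, 36, 12] for k=0..6.
7 cycles of lengths [28, 28, 28, 28, 28, 4, 1].
n − c = 145 − 7 = 138; sign = (−1)^138 = +1.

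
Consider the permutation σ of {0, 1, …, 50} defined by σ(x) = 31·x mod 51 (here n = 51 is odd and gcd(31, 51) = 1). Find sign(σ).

Orbit of 19 under x↦31x: [19, 28, 1, 31, 43, 7, 13]… (length divides ord_51(31)).
Cycle type of π: 16×3 + 1×3; total 6 cycles.
Σ(ℓ_i−1) = 51−6 = 45; sign = (−1)^45 = -1.

-1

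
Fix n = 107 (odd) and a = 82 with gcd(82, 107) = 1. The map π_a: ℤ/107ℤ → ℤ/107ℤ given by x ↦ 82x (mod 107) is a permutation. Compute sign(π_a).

Orbit of 47 under x↦82x: [47, 2, 57, 73, 101, 43, 102]… (length divides ord_107(82)).
Cycle lengths of π_82 on ℤ/107ℤ: [106, 1]; 2 cycles in total.
With 2 cycles on 107 points, sign = (−1)^{107−2} = -1.
(82|107)_J = -1 (Zolotarev's lemma cross-check).

-1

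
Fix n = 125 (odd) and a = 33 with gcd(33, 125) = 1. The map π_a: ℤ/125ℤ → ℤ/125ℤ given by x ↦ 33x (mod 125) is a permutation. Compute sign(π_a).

Trace 51: π^k(51) = [51, 58, 39, 37, 96, 43, 44] for k=0..6.
The orbit structure of x ↦ 33x mod 125: 4 orbits of sizes [100, 20, 4, 1].
Σ(ℓ_i−1) = 125−4 = 121; sign = (−1)^121 = -1.

-1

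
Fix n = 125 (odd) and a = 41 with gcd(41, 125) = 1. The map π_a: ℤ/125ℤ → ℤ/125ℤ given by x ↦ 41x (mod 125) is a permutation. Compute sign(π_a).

+1

Orbit of 96 under x↦41x: [96, 61, 1, 41, 56, 46, 11]… (length divides ord_125(41)).
13 cycles of lengths [25, 25, 25, 25, 5, 5, 5, 5, 1, 1, 1, 1, 1].
125 − 13 = 112 transpositions; sign(π) = (−1)^112 = +1.
(41|125)_J = +1 (Zolotarev's lemma cross-check).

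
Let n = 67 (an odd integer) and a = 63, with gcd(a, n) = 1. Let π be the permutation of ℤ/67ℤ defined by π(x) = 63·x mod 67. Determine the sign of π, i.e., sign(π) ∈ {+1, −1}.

Trace 40: π^k(40) = [40, 41, 37, 53, 56, 44, 25] for k=0..6.
Cycle lengths of π_63 on ℤ/67ℤ: [66, 1]; 2 cycles in total.
Σ(ℓ_i−1) = 67−2 = 65; sign = (−1)^65 = -1.

-1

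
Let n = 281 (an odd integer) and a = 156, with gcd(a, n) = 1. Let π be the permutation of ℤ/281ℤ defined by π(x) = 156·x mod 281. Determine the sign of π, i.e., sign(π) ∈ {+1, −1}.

Start at x=250: 250 → 222 → 69 → 86 → 209 → 8 → 124 → … (one orbit).
Cycle lengths of π_156 on ℤ/281ℤ: [140, 140, 1]; 3 cycles in total.
281 − 3 = 278 transpositions; sign(π) = (−1)^278 = +1.
The Jacobi symbol (156|281) = +1 (Zolotarev) agrees.

+1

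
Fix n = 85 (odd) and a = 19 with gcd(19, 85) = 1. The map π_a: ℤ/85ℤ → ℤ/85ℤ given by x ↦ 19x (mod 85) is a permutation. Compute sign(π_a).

Orbit of 49 under x↦19x: [49, 81, 9, 1, 19, 21, 59]… (length divides ord_85(19)).
The orbit structure of x ↦ 19x mod 85: 13 orbits of sizes [8, 8, 8, 8, 8, 8, 8, 8, 8, 8, 2, 2, 1].
sign(π) = (−1)^{n − #cycles} = (−1)^{85−13} = (−1)^72 = +1.
The Jacobi symbol (19|85) = +1 (Zolotarev) agrees.

+1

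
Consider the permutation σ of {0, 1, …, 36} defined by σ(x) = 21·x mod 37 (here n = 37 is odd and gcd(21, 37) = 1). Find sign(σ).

Orbit of 12 under x↦21x: [12, 30, 1, 21, 34, 11, 9]… (length divides ord_37(21)).
Cycle type of π: 18×2 + 1; total 3 cycles.
3 cycles on 37: each ℓ→(−1)^(ℓ−1), product (−1)^34 = +1.

+1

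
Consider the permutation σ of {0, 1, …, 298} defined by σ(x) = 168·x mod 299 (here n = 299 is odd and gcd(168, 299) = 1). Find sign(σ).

-1

Trace 170: π^k(170) = [170, 155, 27, 51, 196, 38, 105] for k=0..6.
Cycle lengths of π_168 on ℤ/299ℤ: [22, 22, 22, 22, 22, 22, 22, 22, 22, 22, 22, 22, 22, 2, 2, 2, 2, 2, 2, 1]; 20 cycles in total.
299 − 20 = 279 transpositions; sign(π) = (−1)^279 = -1.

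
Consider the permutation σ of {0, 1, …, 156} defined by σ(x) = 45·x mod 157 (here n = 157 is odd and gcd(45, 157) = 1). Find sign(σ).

-1

Start at x=32: 32 → 27 → 116 → 39 → 28 → 4 → 23 → … (one orbit).
Decompose π into cycles: lengths [52, 52, 52, 1] (4 cycles, including the fixed point 0).
sign(π) = (−1)^{n − #cycles} = (−1)^{157−4} = (−1)^153 = -1.
Zolotarev: (45|157) = -1, matching the cycle-count sign.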